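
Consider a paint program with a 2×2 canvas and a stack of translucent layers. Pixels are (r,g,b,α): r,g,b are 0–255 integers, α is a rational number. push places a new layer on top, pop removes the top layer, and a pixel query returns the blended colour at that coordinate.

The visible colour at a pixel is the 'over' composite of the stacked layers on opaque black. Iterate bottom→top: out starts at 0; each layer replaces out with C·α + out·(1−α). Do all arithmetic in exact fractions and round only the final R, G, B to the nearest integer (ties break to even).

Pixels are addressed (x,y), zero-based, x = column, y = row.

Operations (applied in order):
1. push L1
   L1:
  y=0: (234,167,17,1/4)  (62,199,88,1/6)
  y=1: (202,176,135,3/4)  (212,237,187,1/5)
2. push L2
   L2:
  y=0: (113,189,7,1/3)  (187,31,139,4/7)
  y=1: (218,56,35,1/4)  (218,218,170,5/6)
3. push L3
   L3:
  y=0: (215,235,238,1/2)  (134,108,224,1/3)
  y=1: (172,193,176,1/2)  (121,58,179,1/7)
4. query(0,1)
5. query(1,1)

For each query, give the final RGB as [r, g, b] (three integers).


(0,1) stack=L1,L2,L3; from [0,0,0]:
L1 α=3/4: [303/2, 132, 405/4]
L2 α=1/4: [1345/8, 113, 1355/16]
L3 α=1/2: [2721/16, 153, 4171/32]
rounded: [170, 153, 130]

(1,1) stack=L1,L2,L3; from [0,0,0]:
L1 α=1/5: [212/5, 237/5, 187/5]
L2 α=5/6: [2831/15, 5687/30, 1479/10]
L3 α=1/7: [6267/35, 5977/35, 5332/35]
→ [179, 171, 152]


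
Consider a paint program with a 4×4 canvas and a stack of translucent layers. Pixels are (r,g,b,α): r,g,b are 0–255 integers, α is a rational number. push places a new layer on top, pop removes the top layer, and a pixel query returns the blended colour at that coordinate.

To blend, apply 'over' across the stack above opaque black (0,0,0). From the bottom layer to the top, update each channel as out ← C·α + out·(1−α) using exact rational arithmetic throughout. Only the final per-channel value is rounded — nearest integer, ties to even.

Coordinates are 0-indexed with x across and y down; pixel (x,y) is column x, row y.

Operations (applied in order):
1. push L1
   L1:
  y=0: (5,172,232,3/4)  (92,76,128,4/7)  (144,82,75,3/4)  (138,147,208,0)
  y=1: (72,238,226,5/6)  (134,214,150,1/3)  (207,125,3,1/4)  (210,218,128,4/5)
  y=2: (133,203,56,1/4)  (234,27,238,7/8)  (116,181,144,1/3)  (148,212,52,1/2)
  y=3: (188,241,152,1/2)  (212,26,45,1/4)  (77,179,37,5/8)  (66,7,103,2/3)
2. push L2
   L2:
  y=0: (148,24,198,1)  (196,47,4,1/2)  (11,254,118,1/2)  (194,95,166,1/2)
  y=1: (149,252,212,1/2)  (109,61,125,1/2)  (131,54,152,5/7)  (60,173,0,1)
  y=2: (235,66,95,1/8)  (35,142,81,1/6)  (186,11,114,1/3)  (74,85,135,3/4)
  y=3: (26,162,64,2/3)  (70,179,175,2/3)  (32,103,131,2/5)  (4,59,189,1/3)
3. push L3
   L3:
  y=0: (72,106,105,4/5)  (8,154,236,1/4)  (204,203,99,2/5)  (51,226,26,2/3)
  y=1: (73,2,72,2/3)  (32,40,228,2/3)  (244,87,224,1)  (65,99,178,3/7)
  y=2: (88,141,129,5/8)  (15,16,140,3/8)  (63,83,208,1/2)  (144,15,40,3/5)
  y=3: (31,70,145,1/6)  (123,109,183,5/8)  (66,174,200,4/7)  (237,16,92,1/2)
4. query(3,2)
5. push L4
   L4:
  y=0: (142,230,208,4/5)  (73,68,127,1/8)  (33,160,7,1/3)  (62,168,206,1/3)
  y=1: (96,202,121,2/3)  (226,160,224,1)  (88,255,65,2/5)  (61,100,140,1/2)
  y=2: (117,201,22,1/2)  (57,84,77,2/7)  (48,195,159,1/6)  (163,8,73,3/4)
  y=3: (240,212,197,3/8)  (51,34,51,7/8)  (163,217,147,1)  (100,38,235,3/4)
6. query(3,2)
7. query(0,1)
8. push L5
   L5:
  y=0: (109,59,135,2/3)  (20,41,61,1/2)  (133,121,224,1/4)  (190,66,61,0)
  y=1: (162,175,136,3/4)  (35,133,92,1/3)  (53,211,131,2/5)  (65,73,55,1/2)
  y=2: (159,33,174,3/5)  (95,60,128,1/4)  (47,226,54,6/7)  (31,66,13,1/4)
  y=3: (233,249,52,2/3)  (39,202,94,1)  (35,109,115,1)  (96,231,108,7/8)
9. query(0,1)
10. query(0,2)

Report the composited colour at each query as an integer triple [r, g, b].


at x=3,y=2 over L1,L2,L3:
after L1 α=1/2: [74, 106, 26]
after L2 α=3/4: [74, 361/4, 431/4]
after L3 α=3/5: [116, 451/10, 671/10]
rounded: [116, 45, 67]

at x=3,y=2 over L1,L2,L3,L4:
+L1 (α=1/2) → [74, 106, 26]
+L2 (α=3/4) → [74, 361/4, 431/4]
+L3 (α=3/5) → [116, 451/10, 671/10]
+L4 (α=3/4) → [605/4, 691/40, 2861/40]
rounded: [151, 17, 72]

query (0,1) [L1,L2,L3,L4] — begin 0,0,0
after L1 α=5/6: [60, 595/3, 565/3]
after L2 α=1/2: [209/2, 1351/6, 1201/6]
after L3 α=2/3: [167/2, 1375/18, 2065/18]
after L4 α=2/3: [551/6, 8647/54, 6421/54]
= [92, 160, 119]

(0,1) stack=L1,L2,L3,L4,L5; from [0,0,0]:
+L1 (α=5/6) → [60, 595/3, 565/3]
+L2 (α=1/2) → [209/2, 1351/6, 1201/6]
+L3 (α=2/3) → [167/2, 1375/18, 2065/18]
+L4 (α=2/3) → [551/6, 8647/54, 6421/54]
+L5 (α=3/4) → [3467/24, 36997/216, 28453/216]
= [144, 171, 132]

at x=0,y=2 over L1,L2,L3,L4,L5:
after L1 α=1/4: [133/4, 203/4, 14]
after L2 α=1/8: [1871/32, 1685/32, 193/8]
after L3 α=5/8: [19693/256, 27615/256, 5739/64]
after L4 α=1/2: [49645/512, 79071/512, 7147/128]
after L5 α=3/5: [171757/1280, 20883/256, 8111/64]
→ [134, 82, 127]


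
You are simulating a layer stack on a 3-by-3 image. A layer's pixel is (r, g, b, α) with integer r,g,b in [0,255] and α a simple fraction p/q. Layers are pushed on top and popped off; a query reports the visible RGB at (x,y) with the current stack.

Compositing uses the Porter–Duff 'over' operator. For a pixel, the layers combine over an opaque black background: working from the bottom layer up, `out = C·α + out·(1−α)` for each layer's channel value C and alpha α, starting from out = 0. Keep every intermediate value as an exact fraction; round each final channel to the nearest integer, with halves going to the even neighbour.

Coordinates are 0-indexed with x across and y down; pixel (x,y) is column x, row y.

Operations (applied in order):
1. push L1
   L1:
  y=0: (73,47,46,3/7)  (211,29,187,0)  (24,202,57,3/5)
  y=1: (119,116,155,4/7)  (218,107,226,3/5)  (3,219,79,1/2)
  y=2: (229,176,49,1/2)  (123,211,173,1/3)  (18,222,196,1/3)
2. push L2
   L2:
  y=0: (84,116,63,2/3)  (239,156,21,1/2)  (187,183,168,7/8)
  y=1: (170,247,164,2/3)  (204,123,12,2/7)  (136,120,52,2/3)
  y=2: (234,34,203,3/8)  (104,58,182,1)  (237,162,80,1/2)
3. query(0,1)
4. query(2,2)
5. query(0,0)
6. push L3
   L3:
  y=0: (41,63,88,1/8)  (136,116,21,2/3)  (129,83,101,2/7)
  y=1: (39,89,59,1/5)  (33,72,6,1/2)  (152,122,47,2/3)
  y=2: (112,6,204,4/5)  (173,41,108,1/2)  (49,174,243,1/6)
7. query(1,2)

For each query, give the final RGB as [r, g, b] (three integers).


query (0,1) [L1,L2] — begin 0,0,0
+L1 (α=4/7) → [68, 464/7, 620/7]
+L2 (α=2/3) → [136, 3922/21, 972/7]
rounded: [136, 187, 139]

at x=2,y=2 over L1,L2:
L1 α=1/3: [6, 74, 196/3]
L2 α=1/2: [243/2, 118, 218/3]
= [122, 118, 73]

(0,0) stack=L1,L2; from [0,0,0]:
after L1 α=3/7: [219/7, 141/7, 138/7]
after L2 α=2/3: [465/7, 1765/21, 340/7]
= [66, 84, 49]

at x=1,y=2 over L1,L2,L3:
L1 α=1/3: [41, 211/3, 173/3]
L2 α=1: [104, 58, 182]
L3 α=1/2: [277/2, 99/2, 145]
rounded: [138, 50, 145]


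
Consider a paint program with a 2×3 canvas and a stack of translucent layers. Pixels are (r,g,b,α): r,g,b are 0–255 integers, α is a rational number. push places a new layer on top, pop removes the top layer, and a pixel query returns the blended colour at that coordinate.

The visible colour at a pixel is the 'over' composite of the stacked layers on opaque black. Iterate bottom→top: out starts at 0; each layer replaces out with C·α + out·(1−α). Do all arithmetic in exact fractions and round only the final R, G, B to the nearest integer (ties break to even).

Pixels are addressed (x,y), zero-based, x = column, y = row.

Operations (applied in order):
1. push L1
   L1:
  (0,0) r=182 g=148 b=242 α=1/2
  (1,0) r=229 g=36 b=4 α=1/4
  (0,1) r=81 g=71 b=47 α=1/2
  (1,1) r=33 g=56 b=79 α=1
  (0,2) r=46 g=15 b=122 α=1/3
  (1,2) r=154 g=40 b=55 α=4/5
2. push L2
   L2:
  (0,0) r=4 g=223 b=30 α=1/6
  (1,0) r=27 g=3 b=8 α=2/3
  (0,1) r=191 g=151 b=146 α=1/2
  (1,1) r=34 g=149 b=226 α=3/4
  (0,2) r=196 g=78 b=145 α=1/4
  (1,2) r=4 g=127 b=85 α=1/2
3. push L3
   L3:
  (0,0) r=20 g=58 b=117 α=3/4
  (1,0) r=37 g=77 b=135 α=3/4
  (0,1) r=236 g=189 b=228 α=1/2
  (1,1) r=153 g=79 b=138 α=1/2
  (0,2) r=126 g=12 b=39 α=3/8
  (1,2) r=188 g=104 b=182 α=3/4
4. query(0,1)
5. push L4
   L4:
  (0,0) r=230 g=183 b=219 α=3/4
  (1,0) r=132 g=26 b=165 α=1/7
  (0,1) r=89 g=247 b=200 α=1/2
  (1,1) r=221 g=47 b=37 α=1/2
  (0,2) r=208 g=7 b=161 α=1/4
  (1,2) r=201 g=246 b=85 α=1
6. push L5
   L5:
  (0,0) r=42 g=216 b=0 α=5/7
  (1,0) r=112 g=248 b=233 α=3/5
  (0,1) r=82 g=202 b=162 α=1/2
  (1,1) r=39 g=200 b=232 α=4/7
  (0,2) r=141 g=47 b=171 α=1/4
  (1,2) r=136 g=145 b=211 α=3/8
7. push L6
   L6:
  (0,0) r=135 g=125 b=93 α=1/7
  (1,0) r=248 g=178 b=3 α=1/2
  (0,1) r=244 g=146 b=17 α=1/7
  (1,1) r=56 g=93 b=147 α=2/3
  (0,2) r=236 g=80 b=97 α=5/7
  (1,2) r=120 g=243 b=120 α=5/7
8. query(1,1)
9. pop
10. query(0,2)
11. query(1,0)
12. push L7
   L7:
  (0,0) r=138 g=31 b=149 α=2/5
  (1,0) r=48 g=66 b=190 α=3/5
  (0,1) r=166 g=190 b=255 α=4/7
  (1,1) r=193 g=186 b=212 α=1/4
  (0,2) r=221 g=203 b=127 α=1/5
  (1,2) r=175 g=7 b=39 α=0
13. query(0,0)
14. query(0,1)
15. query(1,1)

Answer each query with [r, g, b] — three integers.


(0,1) stack=L1,L2,L3; from [0,0,0]:
+L1 (α=1/2) → [81/2, 71/2, 47/2]
+L2 (α=1/2) → [463/4, 373/4, 339/4]
+L3 (α=1/2) → [1407/8, 1129/8, 1251/8]
rounded: [176, 141, 156]

at x=1,y=1 over L1,L2,L3,L4,L5,L6:
L1 α=1: [33, 56, 79]
L2 α=3/4: [135/4, 503/4, 757/4]
L3 α=1/2: [747/8, 819/8, 1309/8]
L4 α=1/2: [2515/16, 1195/16, 1605/16]
L5 α=4/7: [10041/112, 16385/112, 2809/16]
L6 α=2/3: [22585/336, 37217/336, 7513/48]
→ [67, 111, 157]

at x=0,y=2 over L1,L2,L3,L4,L5:
+L1 (α=1/3) → [46/3, 5, 122/3]
+L2 (α=1/4) → [121/2, 93/4, 267/4]
+L3 (α=3/8) → [1361/16, 609/32, 1803/32]
+L4 (α=1/4) → [7411/64, 2051/128, 10561/128]
+L5 (α=1/4) → [31257/256, 12169/512, 53571/512]
→ [122, 24, 105]

(1,0) stack=L1,L2,L3,L4,L5; from [0,0,0]:
L1 α=1/4: [229/4, 9, 1]
L2 α=2/3: [445/12, 5, 17/3]
L3 α=3/4: [1777/48, 59, 308/3]
L4 α=1/7: [2833/56, 380/7, 781/7]
L5 α=3/5: [12241/140, 5968/35, 1291/7]
rounded: [87, 171, 184]

query (0,0) [L1,L2,L3,L4,L5,L7] — begin 0,0,0
L1 α=1/2: [91, 74, 121]
L2 α=1/6: [153/2, 593/6, 635/6]
L3 α=3/4: [273/8, 1637/24, 2741/24]
L4 α=3/4: [5793/32, 14813/96, 18509/96]
L5 α=5/7: [9153/112, 66653/336, 18509/336]
L7 α=2/5: [58371/560, 73597/560, 10377/112]
= [104, 131, 93]

query (0,1) [L1,L2,L3,L4,L5,L7] — begin 0,0,0
after L1 α=1/2: [81/2, 71/2, 47/2]
after L2 α=1/2: [463/4, 373/4, 339/4]
after L3 α=1/2: [1407/8, 1129/8, 1251/8]
after L4 α=1/2: [2119/16, 3105/16, 2851/16]
after L5 α=1/2: [3431/32, 6337/32, 5443/32]
after L7 α=4/7: [31541/224, 43331/224, 48969/224]
→ [141, 193, 219]

(1,1) stack=L1,L2,L3,L4,L5,L7; from [0,0,0]:
after L1 α=1: [33, 56, 79]
after L2 α=3/4: [135/4, 503/4, 757/4]
after L3 α=1/2: [747/8, 819/8, 1309/8]
after L4 α=1/2: [2515/16, 1195/16, 1605/16]
after L5 α=4/7: [10041/112, 16385/112, 2809/16]
after L7 α=1/4: [51739/448, 69987/448, 11819/64]
→ [115, 156, 185]


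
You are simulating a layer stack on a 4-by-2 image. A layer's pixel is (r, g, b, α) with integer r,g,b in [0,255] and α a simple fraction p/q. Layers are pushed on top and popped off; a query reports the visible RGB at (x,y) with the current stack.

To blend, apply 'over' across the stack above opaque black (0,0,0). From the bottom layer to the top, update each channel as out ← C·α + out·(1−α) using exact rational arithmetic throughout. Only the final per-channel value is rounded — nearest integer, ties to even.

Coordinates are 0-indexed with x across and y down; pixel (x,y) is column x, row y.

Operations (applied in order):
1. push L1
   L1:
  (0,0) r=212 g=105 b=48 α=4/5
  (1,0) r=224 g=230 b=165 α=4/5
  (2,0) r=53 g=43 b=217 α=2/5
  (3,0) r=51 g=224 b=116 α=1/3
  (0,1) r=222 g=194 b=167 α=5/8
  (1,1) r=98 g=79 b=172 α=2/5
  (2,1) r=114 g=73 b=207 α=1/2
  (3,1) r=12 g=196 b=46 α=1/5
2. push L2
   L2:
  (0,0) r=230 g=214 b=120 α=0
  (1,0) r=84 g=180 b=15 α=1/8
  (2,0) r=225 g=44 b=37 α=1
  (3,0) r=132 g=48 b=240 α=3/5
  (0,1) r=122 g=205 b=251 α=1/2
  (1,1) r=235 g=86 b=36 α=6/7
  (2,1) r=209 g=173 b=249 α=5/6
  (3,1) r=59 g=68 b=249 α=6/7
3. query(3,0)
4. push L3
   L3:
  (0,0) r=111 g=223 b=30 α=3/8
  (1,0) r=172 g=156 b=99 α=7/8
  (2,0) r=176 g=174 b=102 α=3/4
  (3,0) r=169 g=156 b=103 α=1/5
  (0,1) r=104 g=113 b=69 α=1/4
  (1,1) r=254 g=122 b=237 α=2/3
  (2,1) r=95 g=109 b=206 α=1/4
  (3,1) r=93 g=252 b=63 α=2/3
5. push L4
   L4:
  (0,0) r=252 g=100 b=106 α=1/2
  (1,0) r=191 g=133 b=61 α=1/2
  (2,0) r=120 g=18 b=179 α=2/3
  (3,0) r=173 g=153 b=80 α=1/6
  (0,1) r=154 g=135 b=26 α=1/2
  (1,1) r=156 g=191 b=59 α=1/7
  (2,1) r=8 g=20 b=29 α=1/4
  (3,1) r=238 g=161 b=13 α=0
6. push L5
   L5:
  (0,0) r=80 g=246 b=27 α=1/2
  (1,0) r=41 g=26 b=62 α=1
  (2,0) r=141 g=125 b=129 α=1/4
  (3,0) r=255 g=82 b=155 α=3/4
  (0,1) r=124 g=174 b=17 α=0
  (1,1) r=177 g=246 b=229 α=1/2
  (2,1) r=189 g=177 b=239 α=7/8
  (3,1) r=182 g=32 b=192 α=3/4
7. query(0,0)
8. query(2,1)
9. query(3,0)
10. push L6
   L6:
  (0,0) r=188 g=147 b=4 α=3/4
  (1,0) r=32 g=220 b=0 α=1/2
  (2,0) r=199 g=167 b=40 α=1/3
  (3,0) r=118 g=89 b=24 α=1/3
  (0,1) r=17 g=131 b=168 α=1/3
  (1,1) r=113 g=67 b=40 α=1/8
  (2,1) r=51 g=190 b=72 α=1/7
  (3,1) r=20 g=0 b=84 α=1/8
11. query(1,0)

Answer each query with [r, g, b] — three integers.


(3,0) stack=L1,L2; from [0,0,0]:
+L1 (α=1/3) → [17, 224/3, 116/3]
+L2 (α=3/5) → [86, 176/3, 2392/15]
→ [86, 59, 159]

at x=0,y=0 over L1,L2,L3,L4,L5:
after L1 α=4/5: [848/5, 84, 192/5]
after L2 α=0: [848/5, 84, 192/5]
after L3 α=3/8: [1181/8, 1089/8, 141/4]
after L4 α=1/2: [3197/16, 1889/16, 565/8]
after L5 α=1/2: [4477/32, 5825/32, 781/16]
rounded: [140, 182, 49]

at x=2,y=1 over L1,L2,L3,L4,L5:
+L1 (α=1/2) → [57, 73/2, 207/2]
+L2 (α=5/6) → [551/3, 601/4, 899/4]
+L3 (α=1/4) → [323/2, 2239/16, 3521/16]
+L4 (α=1/4) → [985/8, 7037/64, 11027/64]
+L5 (α=7/8) → [11569/64, 86333/512, 118099/512]
→ [181, 169, 231]

(3,0) stack=L1,L2,L3,L4,L5; from [0,0,0]:
+L1 (α=1/3) → [17, 224/3, 116/3]
+L2 (α=3/5) → [86, 176/3, 2392/15]
+L3 (α=1/5) → [513/5, 1172/15, 11113/75]
+L4 (α=1/6) → [343/3, 1631/18, 12313/90]
+L5 (α=3/4) → [1319/6, 6059/72, 54163/360]
→ [220, 84, 150]

query (1,0) [L1,L2,L3,L4,L5,L6] — begin 0,0,0
after L1 α=4/5: [896/5, 184, 132]
after L2 α=1/8: [1673/10, 367/2, 939/8]
after L3 α=7/8: [13713/80, 2551/16, 6483/64]
after L4 α=1/2: [28993/160, 4679/32, 10387/128]
after L5 α=1: [41, 26, 62]
after L6 α=1/2: [73/2, 123, 31]
→ [36, 123, 31]


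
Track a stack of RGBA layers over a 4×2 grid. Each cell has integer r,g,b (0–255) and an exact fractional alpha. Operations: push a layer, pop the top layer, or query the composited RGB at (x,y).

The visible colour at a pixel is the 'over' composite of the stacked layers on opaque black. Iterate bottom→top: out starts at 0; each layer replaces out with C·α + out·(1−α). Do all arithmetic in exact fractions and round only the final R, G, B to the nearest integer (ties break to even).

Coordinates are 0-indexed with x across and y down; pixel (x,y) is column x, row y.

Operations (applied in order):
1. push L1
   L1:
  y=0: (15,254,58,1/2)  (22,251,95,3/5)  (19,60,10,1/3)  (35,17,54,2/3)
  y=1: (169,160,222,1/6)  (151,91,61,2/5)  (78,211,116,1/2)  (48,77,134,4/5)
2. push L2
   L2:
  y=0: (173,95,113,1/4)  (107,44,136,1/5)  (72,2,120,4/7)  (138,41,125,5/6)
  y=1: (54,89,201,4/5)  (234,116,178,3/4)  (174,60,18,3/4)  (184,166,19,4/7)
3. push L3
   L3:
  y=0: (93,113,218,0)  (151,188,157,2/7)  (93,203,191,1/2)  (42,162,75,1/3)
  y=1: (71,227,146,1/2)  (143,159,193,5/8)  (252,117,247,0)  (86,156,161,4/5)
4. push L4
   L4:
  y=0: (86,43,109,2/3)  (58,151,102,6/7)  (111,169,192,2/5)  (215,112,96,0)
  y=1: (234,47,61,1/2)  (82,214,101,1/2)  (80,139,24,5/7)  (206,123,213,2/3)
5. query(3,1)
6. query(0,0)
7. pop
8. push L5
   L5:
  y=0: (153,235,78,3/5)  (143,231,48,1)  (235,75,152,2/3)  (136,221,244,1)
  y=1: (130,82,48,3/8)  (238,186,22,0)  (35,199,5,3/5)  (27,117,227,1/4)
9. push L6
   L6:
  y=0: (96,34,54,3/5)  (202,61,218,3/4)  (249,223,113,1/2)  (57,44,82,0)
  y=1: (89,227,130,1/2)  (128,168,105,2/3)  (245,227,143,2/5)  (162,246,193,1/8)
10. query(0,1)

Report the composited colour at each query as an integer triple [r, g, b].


at x=3,y=1 over L1,L2,L3,L4:
+L1 (α=4/5) → [192/5, 308/5, 536/5]
+L2 (α=4/7) → [608/5, 4244/35, 284/5]
+L3 (α=4/5) → [2328/25, 26084/175, 3504/25]
+L4 (α=2/3) → [12628/75, 69134/525, 4718/25]
→ [168, 132, 189]

query (0,0) [L1,L2,L3,L4] — begin 0,0,0
+L1 (α=1/2) → [15/2, 127, 29]
+L2 (α=1/4) → [391/8, 119, 50]
+L3 (α=0) → [391/8, 119, 50]
+L4 (α=2/3) → [589/8, 205/3, 268/3]
= [74, 68, 89]

query (0,1) [L1,L2,L3,L5,L6] — begin 0,0,0
after L1 α=1/6: [169/6, 80/3, 37]
after L2 α=4/5: [293/6, 1148/15, 841/5]
after L3 α=1/2: [719/12, 4553/30, 1571/10]
after L5 α=3/8: [8275/96, 6029/48, 1859/16]
after L6 α=1/2: [16819/192, 16925/96, 3939/32]
= [88, 176, 123]


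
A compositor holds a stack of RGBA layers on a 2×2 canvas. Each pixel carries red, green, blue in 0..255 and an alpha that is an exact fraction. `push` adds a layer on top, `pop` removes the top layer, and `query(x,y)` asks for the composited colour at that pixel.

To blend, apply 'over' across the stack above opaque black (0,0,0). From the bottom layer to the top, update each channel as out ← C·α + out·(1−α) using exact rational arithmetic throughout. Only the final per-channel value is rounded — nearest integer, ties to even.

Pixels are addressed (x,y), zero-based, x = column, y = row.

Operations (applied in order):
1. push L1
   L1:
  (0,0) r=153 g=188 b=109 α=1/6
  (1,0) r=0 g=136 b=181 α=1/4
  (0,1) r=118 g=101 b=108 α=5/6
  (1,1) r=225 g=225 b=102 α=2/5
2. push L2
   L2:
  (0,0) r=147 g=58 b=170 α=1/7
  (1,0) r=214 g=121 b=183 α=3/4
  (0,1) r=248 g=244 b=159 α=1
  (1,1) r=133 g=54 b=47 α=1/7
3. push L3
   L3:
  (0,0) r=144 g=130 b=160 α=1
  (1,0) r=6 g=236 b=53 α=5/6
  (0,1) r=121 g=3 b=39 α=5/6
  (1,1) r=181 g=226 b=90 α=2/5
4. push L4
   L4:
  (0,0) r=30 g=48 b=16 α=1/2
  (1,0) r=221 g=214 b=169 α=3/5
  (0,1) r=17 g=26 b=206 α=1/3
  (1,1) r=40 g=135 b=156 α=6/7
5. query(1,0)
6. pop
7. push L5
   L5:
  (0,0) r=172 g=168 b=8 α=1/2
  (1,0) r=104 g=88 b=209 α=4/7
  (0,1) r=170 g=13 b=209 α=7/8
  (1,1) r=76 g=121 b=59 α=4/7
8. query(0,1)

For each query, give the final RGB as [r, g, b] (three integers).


(1,0) stack=L1,L2,L3,L4; from [0,0,0]:
+L1 (α=1/4) → [0, 34, 181/4]
+L2 (α=3/4) → [321/2, 397/4, 2377/16]
+L3 (α=5/6) → [127/4, 5117/24, 6617/96]
+L4 (α=3/5) → [1453/10, 12821/60, 30953/240]
→ [145, 214, 129]

(0,1) stack=L1,L2,L3,L5; from [0,0,0]:
+L1 (α=5/6) → [295/3, 505/6, 90]
+L2 (α=1) → [248, 244, 159]
+L3 (α=5/6) → [853/6, 259/6, 59]
+L5 (α=7/8) → [7993/48, 805/48, 761/4]
rounded: [167, 17, 190]


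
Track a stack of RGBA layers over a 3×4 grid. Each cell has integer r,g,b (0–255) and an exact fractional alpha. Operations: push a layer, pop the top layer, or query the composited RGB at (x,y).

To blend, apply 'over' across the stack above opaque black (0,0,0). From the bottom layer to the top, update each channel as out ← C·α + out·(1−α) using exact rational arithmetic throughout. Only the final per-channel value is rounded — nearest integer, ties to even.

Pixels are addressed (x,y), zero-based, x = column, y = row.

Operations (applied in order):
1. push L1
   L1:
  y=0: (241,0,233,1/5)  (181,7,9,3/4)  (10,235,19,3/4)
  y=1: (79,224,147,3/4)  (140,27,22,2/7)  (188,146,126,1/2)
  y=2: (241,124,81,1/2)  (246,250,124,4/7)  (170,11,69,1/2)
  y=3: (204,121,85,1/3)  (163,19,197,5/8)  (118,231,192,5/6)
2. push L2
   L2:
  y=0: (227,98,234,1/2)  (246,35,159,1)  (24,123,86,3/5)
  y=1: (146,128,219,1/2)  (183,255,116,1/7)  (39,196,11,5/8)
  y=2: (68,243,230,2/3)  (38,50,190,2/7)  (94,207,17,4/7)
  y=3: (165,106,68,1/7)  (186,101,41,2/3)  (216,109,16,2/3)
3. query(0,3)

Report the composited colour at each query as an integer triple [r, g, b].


at x=0,y=3 over L1,L2:
+L1 (α=1/3) → [68, 121/3, 85/3]
+L2 (α=1/7) → [573/7, 348/7, 34]
→ [82, 50, 34]


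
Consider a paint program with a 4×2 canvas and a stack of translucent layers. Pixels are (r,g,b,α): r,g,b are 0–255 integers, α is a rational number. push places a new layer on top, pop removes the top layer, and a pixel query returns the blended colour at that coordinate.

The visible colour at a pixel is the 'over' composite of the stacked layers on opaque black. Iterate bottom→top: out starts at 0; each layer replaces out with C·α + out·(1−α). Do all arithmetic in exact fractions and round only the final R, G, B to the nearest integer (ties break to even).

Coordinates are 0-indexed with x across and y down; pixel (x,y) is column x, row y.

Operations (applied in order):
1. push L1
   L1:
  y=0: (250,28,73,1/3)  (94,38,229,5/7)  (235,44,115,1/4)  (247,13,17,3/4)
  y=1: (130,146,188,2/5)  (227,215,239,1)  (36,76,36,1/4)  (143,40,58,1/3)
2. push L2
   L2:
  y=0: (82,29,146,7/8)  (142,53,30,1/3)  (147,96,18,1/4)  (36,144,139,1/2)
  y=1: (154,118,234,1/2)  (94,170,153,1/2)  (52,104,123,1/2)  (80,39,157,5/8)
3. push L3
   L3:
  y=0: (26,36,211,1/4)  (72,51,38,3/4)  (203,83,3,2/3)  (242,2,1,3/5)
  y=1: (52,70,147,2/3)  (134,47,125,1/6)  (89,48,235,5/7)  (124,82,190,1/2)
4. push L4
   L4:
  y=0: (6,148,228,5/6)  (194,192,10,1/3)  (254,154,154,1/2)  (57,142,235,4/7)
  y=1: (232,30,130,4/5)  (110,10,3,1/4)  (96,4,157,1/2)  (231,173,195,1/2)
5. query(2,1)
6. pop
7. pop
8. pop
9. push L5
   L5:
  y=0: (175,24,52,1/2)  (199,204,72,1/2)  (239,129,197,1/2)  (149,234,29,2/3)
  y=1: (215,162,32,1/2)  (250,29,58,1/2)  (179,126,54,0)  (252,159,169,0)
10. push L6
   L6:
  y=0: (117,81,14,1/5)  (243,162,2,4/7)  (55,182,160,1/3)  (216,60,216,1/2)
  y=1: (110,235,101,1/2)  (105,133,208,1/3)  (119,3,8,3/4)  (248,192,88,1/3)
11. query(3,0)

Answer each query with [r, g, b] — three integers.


query (2,1) [L1,L2,L3,L4] — begin 0,0,0
+L1 (α=1/4) → [9, 19, 9]
+L2 (α=1/2) → [61/2, 123/2, 66]
+L3 (α=5/7) → [506/7, 363/7, 1307/7]
+L4 (α=1/2) → [589/7, 391/14, 1203/7]
= [84, 28, 172]

(3,0) stack=L1,L5,L6; from [0,0,0]:
+L1 (α=3/4) → [741/4, 39/4, 51/4]
+L5 (α=2/3) → [1933/12, 637/4, 283/12]
+L6 (α=1/2) → [4525/24, 877/8, 2875/24]
= [189, 110, 120]


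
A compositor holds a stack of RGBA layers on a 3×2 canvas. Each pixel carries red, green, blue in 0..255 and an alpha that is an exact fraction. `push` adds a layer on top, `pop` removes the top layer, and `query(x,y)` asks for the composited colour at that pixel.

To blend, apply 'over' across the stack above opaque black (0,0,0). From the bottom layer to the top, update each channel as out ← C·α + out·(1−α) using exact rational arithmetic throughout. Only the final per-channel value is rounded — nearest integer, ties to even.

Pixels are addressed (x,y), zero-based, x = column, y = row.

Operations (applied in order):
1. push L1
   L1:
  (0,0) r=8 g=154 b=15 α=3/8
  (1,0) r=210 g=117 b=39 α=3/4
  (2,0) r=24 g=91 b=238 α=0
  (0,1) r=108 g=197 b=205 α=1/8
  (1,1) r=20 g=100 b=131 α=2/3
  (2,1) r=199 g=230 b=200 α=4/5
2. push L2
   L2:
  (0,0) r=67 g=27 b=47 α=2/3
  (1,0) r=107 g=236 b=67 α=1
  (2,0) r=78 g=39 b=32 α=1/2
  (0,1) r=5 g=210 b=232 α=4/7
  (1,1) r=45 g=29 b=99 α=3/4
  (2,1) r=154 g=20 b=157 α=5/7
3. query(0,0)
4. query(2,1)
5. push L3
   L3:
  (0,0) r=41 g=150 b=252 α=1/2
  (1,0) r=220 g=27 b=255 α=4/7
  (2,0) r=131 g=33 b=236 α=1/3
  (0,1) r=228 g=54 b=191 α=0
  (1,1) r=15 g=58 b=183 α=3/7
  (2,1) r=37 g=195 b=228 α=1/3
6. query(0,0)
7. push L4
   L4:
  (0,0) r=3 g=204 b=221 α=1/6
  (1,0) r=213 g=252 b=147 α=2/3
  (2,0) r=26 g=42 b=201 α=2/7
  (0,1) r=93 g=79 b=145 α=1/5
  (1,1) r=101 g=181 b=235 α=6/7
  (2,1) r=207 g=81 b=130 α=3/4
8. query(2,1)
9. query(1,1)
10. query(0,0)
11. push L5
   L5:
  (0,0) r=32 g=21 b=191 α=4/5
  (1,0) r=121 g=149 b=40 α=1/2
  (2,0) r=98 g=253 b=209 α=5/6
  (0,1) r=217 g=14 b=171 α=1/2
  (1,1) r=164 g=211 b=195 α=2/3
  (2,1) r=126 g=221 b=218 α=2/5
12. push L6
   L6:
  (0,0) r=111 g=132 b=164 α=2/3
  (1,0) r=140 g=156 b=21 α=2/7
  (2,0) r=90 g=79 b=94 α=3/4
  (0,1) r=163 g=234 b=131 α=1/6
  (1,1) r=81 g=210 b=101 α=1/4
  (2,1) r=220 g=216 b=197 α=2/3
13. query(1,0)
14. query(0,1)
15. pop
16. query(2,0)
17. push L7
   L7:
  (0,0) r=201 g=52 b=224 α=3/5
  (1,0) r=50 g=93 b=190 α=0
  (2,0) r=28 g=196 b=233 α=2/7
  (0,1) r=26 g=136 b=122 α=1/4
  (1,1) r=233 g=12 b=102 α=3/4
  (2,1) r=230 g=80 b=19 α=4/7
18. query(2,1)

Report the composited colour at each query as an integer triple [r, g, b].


at x=0,y=0 over L1,L2:
L1 α=3/8: [3, 231/4, 45/8]
L2 α=2/3: [137/3, 149/4, 797/24]
→ [46, 37, 33]

at x=2,y=1 over L1,L2:
L1 α=4/5: [796/5, 184, 160]
L2 α=5/7: [5442/35, 468/7, 1105/7]
rounded: [155, 67, 158]

query (0,0) [L1,L2,L3] — begin 0,0,0
+L1 (α=3/8) → [3, 231/4, 45/8]
+L2 (α=2/3) → [137/3, 149/4, 797/24]
+L3 (α=1/2) → [130/3, 749/8, 6845/48]
= [43, 94, 143]

query (2,1) [L1,L2,L3,L4] — begin 0,0,0
after L1 α=4/5: [796/5, 184, 160]
after L2 α=5/7: [5442/35, 468/7, 1105/7]
after L3 α=1/3: [12179/105, 767/7, 3806/21]
after L4 α=3/4: [19346/105, 617/7, 2999/21]
→ [184, 88, 143]

at x=1,y=1 over L1,L2,L3,L4:
L1 α=2/3: [40/3, 200/3, 262/3]
L2 α=3/4: [445/12, 461/12, 1153/12]
L3 α=3/7: [580/21, 983/21, 400/3]
L4 α=6/7: [13306/147, 23789/147, 4630/21]
rounded: [91, 162, 220]

(0,0) stack=L1,L2,L3,L4; from [0,0,0]:
+L1 (α=3/8) → [3, 231/4, 45/8]
+L2 (α=2/3) → [137/3, 149/4, 797/24]
+L3 (α=1/2) → [130/3, 749/8, 6845/48]
+L4 (α=1/6) → [659/18, 5377/48, 44833/288]
= [37, 112, 156]

at x=1,y=0 over L1,L2,L3,L4,L5,L6:
L1 α=3/4: [315/2, 351/4, 117/4]
L2 α=1: [107, 236, 67]
L3 α=4/7: [1201/7, 816/7, 1221/7]
L4 α=2/3: [4183/21, 1448/7, 1093/7]
L5 α=1/2: [3362/21, 2491/14, 1373/14]
L6 α=2/7: [22690/147, 16823/98, 7453/98]
rounded: [154, 172, 76]

(0,1) stack=L1,L2,L3,L4,L5,L6; from [0,0,0]:
+L1 (α=1/8) → [27/2, 197/8, 205/8]
+L2 (α=4/7) → [121/14, 7311/56, 8039/56]
+L3 (α=0) → [121/14, 7311/56, 8039/56]
+L4 (α=1/5) → [893/35, 8417/70, 10069/70]
+L5 (α=1/2) → [4244/35, 9397/140, 22039/140]
+L6 (α=1/6) → [1795/14, 15949/168, 8569/56]
= [128, 95, 153]

at x=2,y=0 over L1,L2,L3,L4,L5:
after L1 α=0: [0, 0, 0]
after L2 α=1/2: [39, 39/2, 16]
after L3 α=1/3: [209/3, 24, 268/3]
after L4 α=2/7: [1201/21, 204/7, 2546/21]
after L5 α=5/6: [11491/126, 9059/42, 24491/126]
= [91, 216, 194]

query (2,1) [L1,L2,L3,L4,L5,L7] — begin 0,0,0
after L1 α=4/5: [796/5, 184, 160]
after L2 α=5/7: [5442/35, 468/7, 1105/7]
after L3 α=1/3: [12179/105, 767/7, 3806/21]
after L4 α=3/4: [19346/105, 617/7, 2999/21]
after L5 α=2/5: [28166/175, 989/7, 6051/35]
after L7 α=4/7: [245498/1225, 5207/49, 20813/245]
rounded: [200, 106, 85]


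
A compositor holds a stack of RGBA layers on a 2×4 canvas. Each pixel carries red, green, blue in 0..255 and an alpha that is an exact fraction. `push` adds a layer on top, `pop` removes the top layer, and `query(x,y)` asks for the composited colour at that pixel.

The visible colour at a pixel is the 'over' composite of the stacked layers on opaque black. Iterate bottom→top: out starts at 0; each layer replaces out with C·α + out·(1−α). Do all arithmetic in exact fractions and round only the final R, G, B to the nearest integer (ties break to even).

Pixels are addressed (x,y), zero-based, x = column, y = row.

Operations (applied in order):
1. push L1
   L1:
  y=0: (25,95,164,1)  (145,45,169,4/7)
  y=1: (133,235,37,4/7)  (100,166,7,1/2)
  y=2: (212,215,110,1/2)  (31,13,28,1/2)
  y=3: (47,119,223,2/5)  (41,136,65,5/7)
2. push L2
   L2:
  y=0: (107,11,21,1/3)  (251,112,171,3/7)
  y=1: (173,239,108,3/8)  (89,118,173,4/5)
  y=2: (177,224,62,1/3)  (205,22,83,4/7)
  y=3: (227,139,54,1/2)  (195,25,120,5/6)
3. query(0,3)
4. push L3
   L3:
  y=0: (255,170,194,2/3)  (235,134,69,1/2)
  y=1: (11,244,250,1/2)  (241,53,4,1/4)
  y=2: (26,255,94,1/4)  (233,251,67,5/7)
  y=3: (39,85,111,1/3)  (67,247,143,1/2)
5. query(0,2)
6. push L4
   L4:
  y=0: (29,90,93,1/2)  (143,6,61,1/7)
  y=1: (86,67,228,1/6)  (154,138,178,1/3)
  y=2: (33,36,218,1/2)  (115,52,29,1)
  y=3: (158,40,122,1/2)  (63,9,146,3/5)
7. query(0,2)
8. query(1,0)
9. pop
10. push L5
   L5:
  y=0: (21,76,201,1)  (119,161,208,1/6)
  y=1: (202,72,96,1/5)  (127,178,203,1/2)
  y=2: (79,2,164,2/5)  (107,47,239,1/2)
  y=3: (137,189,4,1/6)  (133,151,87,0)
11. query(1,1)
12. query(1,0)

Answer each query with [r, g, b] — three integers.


query (0,3) [L1,L2] — begin 0,0,0
+L1 (α=2/5) → [94/5, 238/5, 446/5]
+L2 (α=1/2) → [1229/10, 933/10, 358/5]
rounded: [123, 93, 72]

query (0,2) [L1,L2,L3] — begin 0,0,0
L1 α=1/2: [106, 215/2, 55]
L2 α=1/3: [389/3, 439/3, 172/3]
L3 α=1/4: [415/4, 347/2, 133/2]
rounded: [104, 174, 66]

(0,2) stack=L1,L2,L3,L4; from [0,0,0]:
L1 α=1/2: [106, 215/2, 55]
L2 α=1/3: [389/3, 439/3, 172/3]
L3 α=1/4: [415/4, 347/2, 133/2]
L4 α=1/2: [547/8, 419/4, 569/4]
rounded: [68, 105, 142]

query (1,0) [L1,L2,L3,L4] — begin 0,0,0
L1 α=4/7: [580/7, 180/7, 676/7]
L2 α=3/7: [7591/49, 3072/49, 6295/49]
L3 α=1/2: [9553/49, 4819/49, 4838/49]
L4 α=1/7: [64325/343, 29208/343, 32017/343]
= [188, 85, 93]

query (1,1) [L1,L2,L3,L5] — begin 0,0,0
+L1 (α=1/2) → [50, 83, 7/2]
+L2 (α=4/5) → [406/5, 111, 1391/10]
+L3 (α=1/4) → [2423/20, 193/2, 4213/40]
+L5 (α=1/2) → [4963/40, 549/4, 12333/80]
rounded: [124, 137, 154]

at x=1,y=0 over L1,L2,L3,L5:
+L1 (α=4/7) → [580/7, 180/7, 676/7]
+L2 (α=3/7) → [7591/49, 3072/49, 6295/49]
+L3 (α=1/2) → [9553/49, 4819/49, 4838/49]
+L5 (α=1/6) → [26798/147, 15992/147, 17191/147]
rounded: [182, 109, 117]


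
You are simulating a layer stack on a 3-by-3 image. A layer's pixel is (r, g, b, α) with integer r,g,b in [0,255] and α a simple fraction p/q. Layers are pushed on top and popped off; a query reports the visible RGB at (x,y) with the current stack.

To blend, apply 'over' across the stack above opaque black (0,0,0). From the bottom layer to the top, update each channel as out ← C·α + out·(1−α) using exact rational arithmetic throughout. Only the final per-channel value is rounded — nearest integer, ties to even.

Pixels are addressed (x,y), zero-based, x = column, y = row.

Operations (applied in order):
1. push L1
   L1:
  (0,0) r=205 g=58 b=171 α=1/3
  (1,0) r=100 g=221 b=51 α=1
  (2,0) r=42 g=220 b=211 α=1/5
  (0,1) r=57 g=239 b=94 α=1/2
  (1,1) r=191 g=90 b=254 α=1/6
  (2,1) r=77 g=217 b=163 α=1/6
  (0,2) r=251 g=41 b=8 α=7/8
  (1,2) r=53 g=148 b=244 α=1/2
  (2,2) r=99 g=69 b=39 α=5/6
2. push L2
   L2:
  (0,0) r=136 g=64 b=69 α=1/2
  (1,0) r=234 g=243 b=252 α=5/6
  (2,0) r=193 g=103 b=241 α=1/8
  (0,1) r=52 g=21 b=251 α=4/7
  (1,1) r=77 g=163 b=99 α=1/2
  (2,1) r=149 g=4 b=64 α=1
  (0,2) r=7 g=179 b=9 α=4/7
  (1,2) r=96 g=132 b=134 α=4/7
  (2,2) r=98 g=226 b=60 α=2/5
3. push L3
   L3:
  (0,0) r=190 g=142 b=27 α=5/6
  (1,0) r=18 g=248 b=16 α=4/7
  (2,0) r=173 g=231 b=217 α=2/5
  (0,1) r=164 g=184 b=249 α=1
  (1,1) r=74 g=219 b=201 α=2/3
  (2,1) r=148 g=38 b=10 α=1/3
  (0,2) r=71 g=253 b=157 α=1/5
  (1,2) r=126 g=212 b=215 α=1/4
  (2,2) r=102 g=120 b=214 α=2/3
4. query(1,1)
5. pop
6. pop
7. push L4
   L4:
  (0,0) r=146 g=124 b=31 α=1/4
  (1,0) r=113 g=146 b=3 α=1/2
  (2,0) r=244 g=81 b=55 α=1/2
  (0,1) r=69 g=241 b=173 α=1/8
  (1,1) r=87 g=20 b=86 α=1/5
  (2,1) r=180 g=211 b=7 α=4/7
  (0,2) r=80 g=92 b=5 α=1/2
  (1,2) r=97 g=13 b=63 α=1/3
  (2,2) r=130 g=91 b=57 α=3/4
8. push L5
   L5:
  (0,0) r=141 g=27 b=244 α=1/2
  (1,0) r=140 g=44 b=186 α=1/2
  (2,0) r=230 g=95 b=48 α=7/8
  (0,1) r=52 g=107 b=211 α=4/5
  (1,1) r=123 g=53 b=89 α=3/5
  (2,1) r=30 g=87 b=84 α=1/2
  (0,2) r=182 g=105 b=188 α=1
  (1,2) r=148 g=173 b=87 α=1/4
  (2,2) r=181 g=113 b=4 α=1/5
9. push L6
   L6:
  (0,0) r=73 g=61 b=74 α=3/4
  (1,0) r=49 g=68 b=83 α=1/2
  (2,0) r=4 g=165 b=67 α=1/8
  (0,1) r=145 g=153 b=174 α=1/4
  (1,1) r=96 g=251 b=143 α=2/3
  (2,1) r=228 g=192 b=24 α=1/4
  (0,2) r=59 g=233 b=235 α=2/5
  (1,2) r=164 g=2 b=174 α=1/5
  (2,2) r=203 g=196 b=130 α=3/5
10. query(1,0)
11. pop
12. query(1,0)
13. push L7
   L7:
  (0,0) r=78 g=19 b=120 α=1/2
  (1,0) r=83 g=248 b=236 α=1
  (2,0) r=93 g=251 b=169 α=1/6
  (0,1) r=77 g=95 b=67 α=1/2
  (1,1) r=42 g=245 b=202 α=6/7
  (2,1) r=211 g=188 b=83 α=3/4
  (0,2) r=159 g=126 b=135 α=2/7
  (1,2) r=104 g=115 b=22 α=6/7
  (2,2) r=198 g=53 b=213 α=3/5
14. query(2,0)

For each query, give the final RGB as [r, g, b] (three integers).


(1,1) stack=L1,L2,L3; from [0,0,0]:
L1 α=1/6: [191/6, 15, 127/3]
L2 α=1/2: [653/12, 89, 212/3]
L3 α=2/3: [2429/36, 527/3, 1418/9]
= [67, 176, 158]

query (1,0) [L1,L4,L5,L6] — begin 0,0,0
+L1 (α=1) → [100, 221, 51]
+L4 (α=1/2) → [213/2, 367/2, 27]
+L5 (α=1/2) → [493/4, 455/4, 213/2]
+L6 (α=1/2) → [689/8, 727/8, 379/4]
rounded: [86, 91, 95]

at x=1,y=0 over L1,L4,L5:
L1 α=1: [100, 221, 51]
L4 α=1/2: [213/2, 367/2, 27]
L5 α=1/2: [493/4, 455/4, 213/2]
→ [123, 114, 106]

(2,0) stack=L1,L4,L5,L7; from [0,0,0]:
L1 α=1/5: [42/5, 44, 211/5]
L4 α=1/2: [631/5, 125/2, 243/5]
L5 α=7/8: [8681/40, 1455/16, 1923/40]
L7 α=1/6: [9425/48, 11291/96, 3275/48]
= [196, 118, 68]


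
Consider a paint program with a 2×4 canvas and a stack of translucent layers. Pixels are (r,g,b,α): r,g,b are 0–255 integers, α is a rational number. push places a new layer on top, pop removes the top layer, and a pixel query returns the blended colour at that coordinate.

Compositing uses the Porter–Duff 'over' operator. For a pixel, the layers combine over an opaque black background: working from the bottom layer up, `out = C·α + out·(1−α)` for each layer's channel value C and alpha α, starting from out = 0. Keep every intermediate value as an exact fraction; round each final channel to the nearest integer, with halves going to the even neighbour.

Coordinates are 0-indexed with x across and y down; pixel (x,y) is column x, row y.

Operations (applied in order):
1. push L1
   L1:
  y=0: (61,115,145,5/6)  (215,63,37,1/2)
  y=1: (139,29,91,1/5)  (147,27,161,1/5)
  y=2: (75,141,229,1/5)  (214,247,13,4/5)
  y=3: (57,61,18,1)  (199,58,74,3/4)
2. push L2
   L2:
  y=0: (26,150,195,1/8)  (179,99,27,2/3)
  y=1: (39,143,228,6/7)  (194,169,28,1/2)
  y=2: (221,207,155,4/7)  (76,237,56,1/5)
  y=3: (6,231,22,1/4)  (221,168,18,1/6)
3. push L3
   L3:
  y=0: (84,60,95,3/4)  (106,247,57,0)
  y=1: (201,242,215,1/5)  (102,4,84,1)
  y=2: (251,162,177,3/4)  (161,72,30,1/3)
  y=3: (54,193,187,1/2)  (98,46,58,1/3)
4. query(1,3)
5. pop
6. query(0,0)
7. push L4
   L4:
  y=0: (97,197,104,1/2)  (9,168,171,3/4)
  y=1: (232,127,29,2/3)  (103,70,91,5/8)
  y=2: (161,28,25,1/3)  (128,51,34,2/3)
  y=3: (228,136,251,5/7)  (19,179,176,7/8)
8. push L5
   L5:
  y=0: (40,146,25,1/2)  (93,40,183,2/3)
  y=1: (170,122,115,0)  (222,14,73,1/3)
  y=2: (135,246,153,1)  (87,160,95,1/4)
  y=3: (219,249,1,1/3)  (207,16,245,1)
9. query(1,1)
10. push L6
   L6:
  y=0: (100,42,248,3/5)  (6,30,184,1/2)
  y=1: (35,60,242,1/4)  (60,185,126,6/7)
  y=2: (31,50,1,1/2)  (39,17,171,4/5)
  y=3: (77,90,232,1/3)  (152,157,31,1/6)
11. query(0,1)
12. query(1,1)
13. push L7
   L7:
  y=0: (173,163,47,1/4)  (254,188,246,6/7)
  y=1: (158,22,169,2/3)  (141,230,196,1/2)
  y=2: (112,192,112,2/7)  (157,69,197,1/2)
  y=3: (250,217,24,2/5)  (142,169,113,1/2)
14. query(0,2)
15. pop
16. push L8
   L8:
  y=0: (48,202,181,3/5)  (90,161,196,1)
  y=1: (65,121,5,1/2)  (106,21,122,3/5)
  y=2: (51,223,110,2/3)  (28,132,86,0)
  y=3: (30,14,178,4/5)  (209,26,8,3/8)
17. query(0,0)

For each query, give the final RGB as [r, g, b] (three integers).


(1,3) stack=L1,L2,L3; from [0,0,0]:
after L1 α=3/4: [597/4, 87/2, 111/2]
after L2 α=1/6: [3869/24, 257/4, 197/4]
after L3 α=1/3: [5045/36, 349/6, 313/6]
rounded: [140, 58, 52]

query (0,0) [L1,L2] — begin 0,0,0
L1 α=5/6: [305/6, 575/6, 725/6]
L2 α=1/8: [2291/48, 4925/48, 6245/48]
rounded: [48, 103, 130]

query (1,1) [L1,L2,L4,L5] — begin 0,0,0
+L1 (α=1/5) → [147/5, 27/5, 161/5]
+L2 (α=1/2) → [1117/10, 436/5, 301/10]
+L4 (α=5/8) → [8501/80, 1529/20, 5453/80]
+L5 (α=1/3) → [17381/120, 1669/30, 2791/40]
rounded: [145, 56, 70]

query (0,1) [L1,L2,L4,L5,L6] — begin 0,0,0
+L1 (α=1/5) → [139/5, 29/5, 91/5]
+L2 (α=6/7) → [187/5, 617/5, 6931/35]
+L4 (α=2/3) → [2507/15, 629/5, 2987/35]
+L5 (α=0) → [2507/15, 629/5, 2987/35]
+L6 (α=1/4) → [1341/10, 2187/20, 17431/140]
rounded: [134, 109, 125]

at x=1,y=1 over L1,L2,L4,L5,L6:
after L1 α=1/5: [147/5, 27/5, 161/5]
after L2 α=1/2: [1117/10, 436/5, 301/10]
after L4 α=5/8: [8501/80, 1529/20, 5453/80]
after L5 α=1/3: [17381/120, 1669/30, 2791/40]
after L6 α=6/7: [60581/840, 34969/210, 33031/280]
→ [72, 167, 118]

query (0,2) [L1,L2,L4,L5,L6,L7] — begin 0,0,0
L1 α=1/5: [15, 141/5, 229/5]
L2 α=4/7: [929/7, 4563/35, 541/5]
L4 α=1/3: [995/7, 10106/105, 1207/15]
L5 α=1: [135, 246, 153]
L6 α=1/2: [83, 148, 77]
L7 α=2/7: [639/7, 1124/7, 87]
→ [91, 161, 87]

query (0,0) [L1,L2,L4,L5,L6,L8] — begin 0,0,0
+L1 (α=5/6) → [305/6, 575/6, 725/6]
+L2 (α=1/8) → [2291/48, 4925/48, 6245/48]
+L4 (α=1/2) → [6947/96, 14381/96, 11237/96]
+L5 (α=1/2) → [10787/192, 28397/192, 13637/192]
+L6 (α=3/5) → [39587/480, 40493/480, 85061/480]
+L8 (α=3/5) → [74147/1200, 185933/1200, 215381/1200]
→ [62, 155, 179]


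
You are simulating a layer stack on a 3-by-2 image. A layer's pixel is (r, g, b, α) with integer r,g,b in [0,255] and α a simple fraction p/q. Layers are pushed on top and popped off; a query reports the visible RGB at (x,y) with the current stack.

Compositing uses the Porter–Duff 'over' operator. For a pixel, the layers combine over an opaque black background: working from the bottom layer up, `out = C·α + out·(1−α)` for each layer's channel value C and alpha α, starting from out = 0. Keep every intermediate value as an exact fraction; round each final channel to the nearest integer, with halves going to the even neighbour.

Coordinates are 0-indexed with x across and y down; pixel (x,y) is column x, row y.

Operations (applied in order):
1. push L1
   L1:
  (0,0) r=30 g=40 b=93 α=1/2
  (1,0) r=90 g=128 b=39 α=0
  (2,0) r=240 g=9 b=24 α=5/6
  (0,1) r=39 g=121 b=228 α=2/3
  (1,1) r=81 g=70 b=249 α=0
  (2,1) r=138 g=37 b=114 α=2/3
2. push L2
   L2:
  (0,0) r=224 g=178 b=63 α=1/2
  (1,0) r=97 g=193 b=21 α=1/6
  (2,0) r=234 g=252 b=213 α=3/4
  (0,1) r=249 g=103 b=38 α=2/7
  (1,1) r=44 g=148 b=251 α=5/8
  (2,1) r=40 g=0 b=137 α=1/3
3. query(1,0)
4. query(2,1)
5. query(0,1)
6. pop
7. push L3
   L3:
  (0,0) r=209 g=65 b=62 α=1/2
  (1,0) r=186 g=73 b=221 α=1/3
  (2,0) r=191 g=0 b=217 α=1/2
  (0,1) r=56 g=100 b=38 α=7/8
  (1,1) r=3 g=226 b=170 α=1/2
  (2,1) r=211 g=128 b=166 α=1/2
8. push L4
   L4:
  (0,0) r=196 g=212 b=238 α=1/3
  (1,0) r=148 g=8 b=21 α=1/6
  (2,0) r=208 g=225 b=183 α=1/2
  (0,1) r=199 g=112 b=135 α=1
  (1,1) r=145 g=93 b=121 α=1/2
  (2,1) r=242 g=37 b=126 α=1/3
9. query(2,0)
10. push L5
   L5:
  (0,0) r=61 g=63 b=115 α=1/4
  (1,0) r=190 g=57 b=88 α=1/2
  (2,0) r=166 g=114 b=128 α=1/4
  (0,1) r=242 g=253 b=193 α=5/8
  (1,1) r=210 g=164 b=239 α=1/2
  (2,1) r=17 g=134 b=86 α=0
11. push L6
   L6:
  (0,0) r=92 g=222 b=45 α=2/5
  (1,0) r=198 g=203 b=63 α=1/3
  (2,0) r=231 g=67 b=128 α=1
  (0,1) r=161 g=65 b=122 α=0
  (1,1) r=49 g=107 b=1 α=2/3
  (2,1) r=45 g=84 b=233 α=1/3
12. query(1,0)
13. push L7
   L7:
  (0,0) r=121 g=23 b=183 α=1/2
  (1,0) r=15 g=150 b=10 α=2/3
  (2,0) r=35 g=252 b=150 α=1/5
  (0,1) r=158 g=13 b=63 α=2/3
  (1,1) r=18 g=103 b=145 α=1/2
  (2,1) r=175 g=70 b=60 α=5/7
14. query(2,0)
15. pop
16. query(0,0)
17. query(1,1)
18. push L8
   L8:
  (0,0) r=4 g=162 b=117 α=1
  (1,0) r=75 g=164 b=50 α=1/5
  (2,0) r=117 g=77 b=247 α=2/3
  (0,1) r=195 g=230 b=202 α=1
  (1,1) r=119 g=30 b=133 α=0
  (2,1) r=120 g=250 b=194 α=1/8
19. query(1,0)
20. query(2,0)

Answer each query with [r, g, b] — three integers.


at x=1,y=0 over L1,L2:
after L1 α=0: [0, 0, 0]
after L2 α=1/6: [97/6, 193/6, 7/2]
→ [16, 32, 4]

(2,1) stack=L1,L2; from [0,0,0]:
after L1 α=2/3: [92, 74/3, 76]
after L2 α=1/3: [224/3, 148/9, 289/3]
= [75, 16, 96]

(0,1) stack=L1,L2; from [0,0,0]:
after L1 α=2/3: [26, 242/3, 152]
after L2 α=2/7: [628/7, 1828/21, 836/7]
rounded: [90, 87, 119]

at x=2,y=0 over L1,L3,L4:
after L1 α=5/6: [200, 15/2, 20]
after L3 α=1/2: [391/2, 15/4, 237/2]
after L4 α=1/2: [807/4, 915/8, 603/4]
= [202, 114, 151]

query (1,0) [L1,L3,L4,L5,L6] — begin 0,0,0
after L1 α=0: [0, 0, 0]
after L3 α=1/3: [62, 73/3, 221/3]
after L4 α=1/6: [229/3, 389/18, 584/9]
after L5 α=1/2: [799/6, 1415/36, 688/9]
after L6 α=1/3: [1393/9, 5069/54, 1943/27]
rounded: [155, 94, 72]

(2,0) stack=L1,L3,L4,L5,L6,L7; from [0,0,0]:
after L1 α=5/6: [200, 15/2, 20]
after L3 α=1/2: [391/2, 15/4, 237/2]
after L4 α=1/2: [807/4, 915/8, 603/4]
after L5 α=1/4: [3085/16, 3657/32, 2321/16]
after L6 α=1: [231, 67, 128]
after L7 α=1/5: [959/5, 104, 662/5]
rounded: [192, 104, 132]

at x=0,y=0 over L1,L3,L4,L5,L6:
L1 α=1/2: [15, 20, 93/2]
L3 α=1/2: [112, 85/2, 217/4]
L4 α=1/3: [140, 99, 231/2]
L5 α=1/4: [481/4, 90, 923/8]
L6 α=2/5: [2179/20, 714/5, 3489/40]
= [109, 143, 87]

(1,1) stack=L1,L3,L4,L5,L6; from [0,0,0]:
after L1 α=0: [0, 0, 0]
after L3 α=1/2: [3/2, 113, 85]
after L4 α=1/2: [293/4, 103, 103]
after L5 α=1/2: [1133/8, 267/2, 171]
after L6 α=2/3: [639/8, 695/6, 173/3]
= [80, 116, 58]

(1,0) stack=L1,L3,L4,L5,L6,L8; from [0,0,0]:
L1 α=0: [0, 0, 0]
L3 α=1/3: [62, 73/3, 221/3]
L4 α=1/6: [229/3, 389/18, 584/9]
L5 α=1/2: [799/6, 1415/36, 688/9]
L6 α=1/3: [1393/9, 5069/54, 1943/27]
L8 α=1/5: [6247/45, 14566/135, 9122/135]
= [139, 108, 68]

query (2,0) [L1,L3,L4,L5,L6,L8] — begin 0,0,0
+L1 (α=5/6) → [200, 15/2, 20]
+L3 (α=1/2) → [391/2, 15/4, 237/2]
+L4 (α=1/2) → [807/4, 915/8, 603/4]
+L5 (α=1/4) → [3085/16, 3657/32, 2321/16]
+L6 (α=1) → [231, 67, 128]
+L8 (α=2/3) → [155, 221/3, 622/3]
= [155, 74, 207]
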